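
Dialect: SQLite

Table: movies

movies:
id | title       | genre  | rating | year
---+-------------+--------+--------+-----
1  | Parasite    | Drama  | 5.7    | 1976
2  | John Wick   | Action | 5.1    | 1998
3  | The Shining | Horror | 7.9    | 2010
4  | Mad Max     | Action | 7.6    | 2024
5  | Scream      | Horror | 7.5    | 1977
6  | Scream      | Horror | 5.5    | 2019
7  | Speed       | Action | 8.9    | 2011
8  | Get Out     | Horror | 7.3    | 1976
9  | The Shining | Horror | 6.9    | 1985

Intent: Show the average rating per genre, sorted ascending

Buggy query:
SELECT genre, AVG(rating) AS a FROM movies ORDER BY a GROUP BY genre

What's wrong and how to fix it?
Bug: GROUP BY must precede ORDER BY

Fix: Move ORDER BY to the end, after GROUP BY

Corrected query:
SELECT genre, AVG(rating) AS a FROM movies GROUP BY genre ORDER BY a

Result:
genre  | a   
-------+-----
Drama  | 5.7 
Horror | 7.02
Action | 7.2 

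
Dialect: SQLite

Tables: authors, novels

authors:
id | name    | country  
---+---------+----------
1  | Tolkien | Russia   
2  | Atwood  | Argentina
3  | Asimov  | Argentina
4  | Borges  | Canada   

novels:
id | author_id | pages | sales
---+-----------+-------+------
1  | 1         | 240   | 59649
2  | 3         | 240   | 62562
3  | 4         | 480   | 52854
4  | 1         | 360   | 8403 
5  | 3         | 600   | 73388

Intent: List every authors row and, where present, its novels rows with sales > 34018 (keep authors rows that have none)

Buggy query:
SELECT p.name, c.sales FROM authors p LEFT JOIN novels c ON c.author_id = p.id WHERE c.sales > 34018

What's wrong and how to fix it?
Bug: A WHERE condition on the right-hand table after LEFT JOIN drops unmatched parents

Fix: Move the right-table condition into the ON clause so unmatched parents are kept

Corrected query:
SELECT p.name, c.sales FROM authors p LEFT JOIN novels c ON c.author_id = p.id AND c.sales > 34018

Result:
name    | sales
--------+------
Tolkien | 59649
Atwood  | NULL 
Asimov  | 62562
Asimov  | 73388
Borges  | 52854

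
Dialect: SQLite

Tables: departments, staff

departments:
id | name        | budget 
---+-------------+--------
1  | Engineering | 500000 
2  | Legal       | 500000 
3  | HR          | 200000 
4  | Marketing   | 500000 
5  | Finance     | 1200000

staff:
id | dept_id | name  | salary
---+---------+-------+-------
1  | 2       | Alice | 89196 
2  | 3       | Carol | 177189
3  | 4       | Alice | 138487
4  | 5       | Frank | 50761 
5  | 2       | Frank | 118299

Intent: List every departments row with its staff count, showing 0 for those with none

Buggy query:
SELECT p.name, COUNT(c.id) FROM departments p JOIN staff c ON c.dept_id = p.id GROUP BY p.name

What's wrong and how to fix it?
Bug: An inner join excludes parents with zero children

Fix: Use LEFT JOIN so parents without children still appear (COUNT(c.id) gives 0)

Corrected query:
SELECT p.name, COUNT(c.id) FROM departments p LEFT JOIN staff c ON c.dept_id = p.id GROUP BY p.name

Result:
name        | COUNT(c.id)
------------+------------
Engineering | 0          
Finance     | 1          
HR          | 1          
Legal       | 2          
Marketing   | 1          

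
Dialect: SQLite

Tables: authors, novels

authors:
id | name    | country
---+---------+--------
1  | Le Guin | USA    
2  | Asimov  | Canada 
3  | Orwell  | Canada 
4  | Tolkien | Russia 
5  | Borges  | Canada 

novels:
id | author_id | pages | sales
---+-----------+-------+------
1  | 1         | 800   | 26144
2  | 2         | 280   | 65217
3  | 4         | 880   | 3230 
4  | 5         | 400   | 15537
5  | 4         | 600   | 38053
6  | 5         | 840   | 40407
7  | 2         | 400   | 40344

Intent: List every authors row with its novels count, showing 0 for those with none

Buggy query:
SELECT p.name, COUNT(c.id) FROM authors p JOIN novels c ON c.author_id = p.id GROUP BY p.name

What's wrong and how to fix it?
Bug: An inner join excludes parents with zero children

Fix: Use LEFT JOIN so parents without children still appear (COUNT(c.id) gives 0)

Corrected query:
SELECT p.name, COUNT(c.id) FROM authors p LEFT JOIN novels c ON c.author_id = p.id GROUP BY p.name

Result:
name    | COUNT(c.id)
--------+------------
Asimov  | 2          
Borges  | 2          
Le Guin | 1          
Orwell  | 0          
Tolkien | 2          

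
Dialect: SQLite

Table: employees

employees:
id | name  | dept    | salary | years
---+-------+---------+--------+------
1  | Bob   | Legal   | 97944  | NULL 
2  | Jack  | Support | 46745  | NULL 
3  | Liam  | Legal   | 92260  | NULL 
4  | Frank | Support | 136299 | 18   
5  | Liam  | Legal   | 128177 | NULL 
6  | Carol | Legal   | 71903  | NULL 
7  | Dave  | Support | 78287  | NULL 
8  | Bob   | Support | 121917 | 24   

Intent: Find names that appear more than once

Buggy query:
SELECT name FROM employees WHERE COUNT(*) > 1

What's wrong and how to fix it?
Bug: WHERE can't reference COUNT(*); aggregates are computed after WHERE

Fix: GROUP BY name, then filter groups with HAVING COUNT(*) > 1

Corrected query:
SELECT name FROM employees GROUP BY name HAVING COUNT(*) > 1

Result:
name
----
Bob 
Liam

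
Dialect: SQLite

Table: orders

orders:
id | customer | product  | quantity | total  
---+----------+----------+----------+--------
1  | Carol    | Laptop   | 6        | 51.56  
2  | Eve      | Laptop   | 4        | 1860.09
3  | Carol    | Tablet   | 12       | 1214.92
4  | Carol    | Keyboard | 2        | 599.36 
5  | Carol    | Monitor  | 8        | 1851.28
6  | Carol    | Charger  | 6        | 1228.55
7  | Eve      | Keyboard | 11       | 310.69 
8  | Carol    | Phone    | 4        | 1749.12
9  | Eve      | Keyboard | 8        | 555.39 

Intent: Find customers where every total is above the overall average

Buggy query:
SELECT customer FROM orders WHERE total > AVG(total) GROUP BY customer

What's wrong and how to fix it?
Bug: AVG() is an aggregate; it can't sit directly in WHERE

Fix: Compute the overall average in a scalar subquery and compare each group's MIN against it in HAVING

Corrected query:
SELECT customer FROM orders GROUP BY customer HAVING MIN(total) > (SELECT AVG(total) FROM orders)

Result:
(no rows)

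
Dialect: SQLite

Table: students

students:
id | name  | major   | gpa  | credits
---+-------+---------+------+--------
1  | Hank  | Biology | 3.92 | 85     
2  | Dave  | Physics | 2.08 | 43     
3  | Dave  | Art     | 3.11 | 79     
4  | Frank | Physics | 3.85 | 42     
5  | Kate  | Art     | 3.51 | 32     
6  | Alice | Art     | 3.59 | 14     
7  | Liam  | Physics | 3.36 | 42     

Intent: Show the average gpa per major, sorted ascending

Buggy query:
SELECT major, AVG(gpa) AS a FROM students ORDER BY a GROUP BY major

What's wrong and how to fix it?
Bug: ORDER BY appears before GROUP BY; SQL clause order requires GROUP BY first

Fix: Move ORDER BY to the end, after GROUP BY

Corrected query:
SELECT major, AVG(gpa) AS a FROM students GROUP BY major ORDER BY a

Result:
major   | a       
--------+---------
Physics | 3.096667
Art     | 3.403333
Biology | 3.92    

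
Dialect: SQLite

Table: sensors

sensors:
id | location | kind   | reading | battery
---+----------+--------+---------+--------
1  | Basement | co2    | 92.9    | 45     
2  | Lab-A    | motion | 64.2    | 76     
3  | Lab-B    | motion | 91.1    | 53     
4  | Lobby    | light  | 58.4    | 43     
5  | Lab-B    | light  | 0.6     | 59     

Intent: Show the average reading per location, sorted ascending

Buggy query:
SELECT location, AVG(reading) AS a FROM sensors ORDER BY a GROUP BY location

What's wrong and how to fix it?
Bug: ORDER BY appears before GROUP BY; SQL clause order requires GROUP BY first

Fix: Move ORDER BY to the end, after GROUP BY

Corrected query:
SELECT location, AVG(reading) AS a FROM sensors GROUP BY location ORDER BY a

Result:
location | a    
---------+------
Lab-B    | 45.85
Lobby    | 58.4 
Lab-A    | 64.2 
Basement | 92.9 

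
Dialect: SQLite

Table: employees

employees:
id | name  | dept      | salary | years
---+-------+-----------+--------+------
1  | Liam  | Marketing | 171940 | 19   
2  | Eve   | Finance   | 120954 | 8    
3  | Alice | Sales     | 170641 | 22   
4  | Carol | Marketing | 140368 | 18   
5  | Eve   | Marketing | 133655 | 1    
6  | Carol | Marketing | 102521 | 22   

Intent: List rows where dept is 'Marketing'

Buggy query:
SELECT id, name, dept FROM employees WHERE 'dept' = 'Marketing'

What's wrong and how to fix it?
Bug: Single quotes denote string literals in SQL; the column name is being compared as a constant string

Fix: Remove the quotes around the column name (or use double quotes for an identifier)

Corrected query:
SELECT id, name, dept FROM employees WHERE dept = 'Marketing'

Result:
id | name  | dept     
---+-------+----------
1  | Liam  | Marketing
4  | Carol | Marketing
5  | Eve   | Marketing
6  | Carol | Marketing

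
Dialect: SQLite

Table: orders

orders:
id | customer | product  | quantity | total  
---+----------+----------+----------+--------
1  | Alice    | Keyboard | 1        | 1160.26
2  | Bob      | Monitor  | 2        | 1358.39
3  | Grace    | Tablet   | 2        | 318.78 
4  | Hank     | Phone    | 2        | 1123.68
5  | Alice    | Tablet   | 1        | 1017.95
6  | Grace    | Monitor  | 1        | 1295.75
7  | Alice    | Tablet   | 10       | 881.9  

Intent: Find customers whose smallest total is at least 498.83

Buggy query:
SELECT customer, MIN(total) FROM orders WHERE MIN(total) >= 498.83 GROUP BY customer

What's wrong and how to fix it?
Bug: Aggregates like MIN are computed per group after WHERE runs

Fix: Replace WHERE with HAVING after the GROUP BY

Corrected query:
SELECT customer, MIN(total) FROM orders GROUP BY customer HAVING MIN(total) >= 498.83

Result:
customer | MIN(total)
---------+-----------
Alice    | 881.9     
Bob      | 1358.39   
Hank     | 1123.68   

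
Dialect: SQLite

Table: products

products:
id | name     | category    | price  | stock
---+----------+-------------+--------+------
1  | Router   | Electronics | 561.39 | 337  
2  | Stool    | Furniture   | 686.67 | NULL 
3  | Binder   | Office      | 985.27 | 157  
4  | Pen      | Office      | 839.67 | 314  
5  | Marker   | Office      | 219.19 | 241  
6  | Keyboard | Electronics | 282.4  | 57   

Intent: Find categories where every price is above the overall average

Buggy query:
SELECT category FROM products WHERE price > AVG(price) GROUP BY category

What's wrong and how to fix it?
Bug: AVG() is an aggregate; it can't sit directly in WHERE

Fix: Compute the overall average in a scalar subquery and compare each group's MIN against it in HAVING

Corrected query:
SELECT category FROM products GROUP BY category HAVING MIN(price) > (SELECT AVG(price) FROM products)

Result:
category 
---------
Furniture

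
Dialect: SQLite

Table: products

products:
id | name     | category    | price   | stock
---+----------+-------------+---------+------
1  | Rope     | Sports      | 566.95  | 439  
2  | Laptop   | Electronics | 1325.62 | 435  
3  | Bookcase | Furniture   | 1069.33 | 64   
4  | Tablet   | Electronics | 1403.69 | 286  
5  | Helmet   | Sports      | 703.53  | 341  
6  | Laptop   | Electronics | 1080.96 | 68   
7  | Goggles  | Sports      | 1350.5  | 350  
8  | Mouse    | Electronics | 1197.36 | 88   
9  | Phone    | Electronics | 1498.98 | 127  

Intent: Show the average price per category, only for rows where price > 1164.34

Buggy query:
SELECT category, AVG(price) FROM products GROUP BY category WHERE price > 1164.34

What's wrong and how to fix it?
Bug: WHERE cannot follow GROUP BY

Fix: Move the WHERE clause before GROUP BY

Corrected query:
SELECT category, AVG(price) FROM products WHERE price > 1164.34 GROUP BY category

Result:
category    | AVG(price)
------------+-----------
Electronics | 1356.4125 
Sports      | 1350.5    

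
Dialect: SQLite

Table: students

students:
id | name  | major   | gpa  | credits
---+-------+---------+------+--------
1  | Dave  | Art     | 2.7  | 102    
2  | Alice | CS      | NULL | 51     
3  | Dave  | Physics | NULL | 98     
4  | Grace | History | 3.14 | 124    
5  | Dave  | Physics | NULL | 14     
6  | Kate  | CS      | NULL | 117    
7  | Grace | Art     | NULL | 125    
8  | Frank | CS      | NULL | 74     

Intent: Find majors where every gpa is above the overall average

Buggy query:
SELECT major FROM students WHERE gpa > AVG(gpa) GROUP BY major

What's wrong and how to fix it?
Bug: WHERE evaluates per row before aggregation, so AVG() is unavailable

Fix: Compute the overall average in a scalar subquery and compare each group's MIN against it in HAVING

Corrected query:
SELECT major FROM students GROUP BY major HAVING MIN(gpa) > (SELECT AVG(gpa) FROM students)

Result:
major  
-------
History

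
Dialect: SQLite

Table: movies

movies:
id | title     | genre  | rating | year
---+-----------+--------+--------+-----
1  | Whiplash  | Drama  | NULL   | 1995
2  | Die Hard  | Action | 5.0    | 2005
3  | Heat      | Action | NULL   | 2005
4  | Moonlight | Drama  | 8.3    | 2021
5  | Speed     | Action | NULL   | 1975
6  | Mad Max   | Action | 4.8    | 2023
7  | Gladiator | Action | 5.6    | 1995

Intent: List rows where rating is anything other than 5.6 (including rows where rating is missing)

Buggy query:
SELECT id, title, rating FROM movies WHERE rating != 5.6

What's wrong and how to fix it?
Bug: Inequality against NULL is unknown, not true; rows with NULL are dropped

Fix: Handle NULL separately with IS NULL alongside the inequality

Corrected query:
SELECT id, title, rating FROM movies WHERE rating != 5.6 OR rating IS NULL

Result:
id | title     | rating
---+-----------+-------
1  | Whiplash  | NULL  
2  | Die Hard  | 5     
3  | Heat      | NULL  
4  | Moonlight | 8.3   
5  | Speed     | NULL  
6  | Mad Max   | 4.8   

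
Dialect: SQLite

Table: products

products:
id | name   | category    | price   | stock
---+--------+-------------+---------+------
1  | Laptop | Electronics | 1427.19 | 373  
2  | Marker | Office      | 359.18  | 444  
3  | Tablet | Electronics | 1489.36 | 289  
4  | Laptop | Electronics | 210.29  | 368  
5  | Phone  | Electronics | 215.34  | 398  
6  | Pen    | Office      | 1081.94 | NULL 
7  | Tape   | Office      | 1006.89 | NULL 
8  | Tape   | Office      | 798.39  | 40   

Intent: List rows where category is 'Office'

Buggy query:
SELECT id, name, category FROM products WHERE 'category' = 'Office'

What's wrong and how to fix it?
Bug: Single quotes denote string literals in SQL; the column name is being compared as a constant string

Fix: Reference the column as category without single quotes

Corrected query:
SELECT id, name, category FROM products WHERE category = 'Office'

Result:
id | name   | category
---+--------+---------
2  | Marker | Office  
6  | Pen    | Office  
7  | Tape   | Office  
8  | Tape   | Office  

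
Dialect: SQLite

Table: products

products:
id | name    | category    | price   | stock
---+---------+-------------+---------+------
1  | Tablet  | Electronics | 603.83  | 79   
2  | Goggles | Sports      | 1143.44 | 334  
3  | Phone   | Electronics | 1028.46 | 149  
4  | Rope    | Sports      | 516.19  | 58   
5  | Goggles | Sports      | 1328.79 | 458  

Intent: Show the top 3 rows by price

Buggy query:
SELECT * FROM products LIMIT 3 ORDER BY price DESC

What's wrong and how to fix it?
Bug: LIMIT must come after ORDER BY

Fix: Sort with ORDER BY, then apply LIMIT

Corrected query:
SELECT * FROM products ORDER BY price DESC LIMIT 3

Result:
id | name    | category    | price   | stock
---+---------+-------------+---------+------
5  | Goggles | Sports      | 1328.79 | 458  
2  | Goggles | Sports      | 1143.44 | 334  
3  | Phone   | Electronics | 1028.46 | 149  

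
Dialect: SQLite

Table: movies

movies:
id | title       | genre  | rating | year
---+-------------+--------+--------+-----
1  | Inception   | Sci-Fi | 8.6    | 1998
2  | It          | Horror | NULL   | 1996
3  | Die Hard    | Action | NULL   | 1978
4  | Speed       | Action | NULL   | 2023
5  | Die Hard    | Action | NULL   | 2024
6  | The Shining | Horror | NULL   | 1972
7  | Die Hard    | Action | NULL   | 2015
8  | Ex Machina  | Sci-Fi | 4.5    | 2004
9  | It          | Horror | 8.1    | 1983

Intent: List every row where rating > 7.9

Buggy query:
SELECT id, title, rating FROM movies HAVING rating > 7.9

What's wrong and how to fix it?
Bug: HAVING filters the output of aggregation, but this query has no GROUP BY and no aggregate functions, so SQLite rejects it (HAVING clause on a non-aggregate query); the condition here is per row

Fix: Replace HAVING with WHERE since the condition applies to individual rows

Corrected query:
SELECT id, title, rating FROM movies WHERE rating > 7.9

Result:
id | title     | rating
---+-----------+-------
1  | Inception | 8.6   
9  | It        | 8.1   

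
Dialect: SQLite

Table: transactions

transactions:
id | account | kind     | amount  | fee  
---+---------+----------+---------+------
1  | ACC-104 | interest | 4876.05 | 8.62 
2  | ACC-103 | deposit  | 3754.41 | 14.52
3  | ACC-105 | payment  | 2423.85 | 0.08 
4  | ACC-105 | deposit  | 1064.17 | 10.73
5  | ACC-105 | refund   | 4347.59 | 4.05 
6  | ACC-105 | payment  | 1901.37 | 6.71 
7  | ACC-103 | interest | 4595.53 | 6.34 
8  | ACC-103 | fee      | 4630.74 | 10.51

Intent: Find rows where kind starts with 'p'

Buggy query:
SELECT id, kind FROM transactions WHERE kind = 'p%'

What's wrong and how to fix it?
Bug: '=' compares the literal string including the % character; pattern matching needs LIKE

Fix: Use LIKE for wildcard pattern matching

Corrected query:
SELECT id, kind FROM transactions WHERE kind LIKE 'p%'

Result:
id | kind   
---+--------
3  | payment
6  | payment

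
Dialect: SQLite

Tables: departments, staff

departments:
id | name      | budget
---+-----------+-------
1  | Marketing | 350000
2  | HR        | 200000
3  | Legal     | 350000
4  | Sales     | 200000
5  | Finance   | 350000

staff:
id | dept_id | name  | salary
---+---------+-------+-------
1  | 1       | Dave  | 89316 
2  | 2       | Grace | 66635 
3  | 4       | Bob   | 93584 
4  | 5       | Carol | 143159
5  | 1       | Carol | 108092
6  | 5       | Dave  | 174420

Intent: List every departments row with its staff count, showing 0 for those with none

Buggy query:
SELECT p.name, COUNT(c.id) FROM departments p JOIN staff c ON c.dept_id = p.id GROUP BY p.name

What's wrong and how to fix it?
Bug: An inner join excludes parents with zero children

Fix: Switch to LEFT JOIN to retain unmatched parent rows

Corrected query:
SELECT p.name, COUNT(c.id) FROM departments p LEFT JOIN staff c ON c.dept_id = p.id GROUP BY p.name

Result:
name      | COUNT(c.id)
----------+------------
Finance   | 2          
HR        | 1          
Legal     | 0          
Marketing | 2          
Sales     | 1          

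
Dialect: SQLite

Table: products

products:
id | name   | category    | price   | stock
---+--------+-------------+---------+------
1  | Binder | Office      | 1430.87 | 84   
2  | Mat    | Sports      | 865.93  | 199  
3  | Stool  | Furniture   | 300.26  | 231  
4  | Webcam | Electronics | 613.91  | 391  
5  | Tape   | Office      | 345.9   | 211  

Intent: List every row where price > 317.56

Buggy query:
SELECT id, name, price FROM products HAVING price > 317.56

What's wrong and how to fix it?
Bug: HAVING filters the output of aggregation, but this query has no GROUP BY and no aggregate functions, so SQLite rejects it (HAVING clause on a non-aggregate query); the condition here is per row

Fix: Use WHERE for row-level filtering

Corrected query:
SELECT id, name, price FROM products WHERE price > 317.56

Result:
id | name   | price  
---+--------+--------
1  | Binder | 1430.87
2  | Mat    | 865.93 
4  | Webcam | 613.91 
5  | Tape   | 345.9  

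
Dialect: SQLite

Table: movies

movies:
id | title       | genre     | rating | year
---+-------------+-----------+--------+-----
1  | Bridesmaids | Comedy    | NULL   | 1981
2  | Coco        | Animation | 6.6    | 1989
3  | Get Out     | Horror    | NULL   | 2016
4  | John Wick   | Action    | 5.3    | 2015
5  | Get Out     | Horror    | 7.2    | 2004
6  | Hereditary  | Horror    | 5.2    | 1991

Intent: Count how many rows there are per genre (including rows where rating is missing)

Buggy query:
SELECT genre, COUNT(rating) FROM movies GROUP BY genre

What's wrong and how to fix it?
Bug: COUNT(column) counts non-NULL values only; rows with NULL rating aren't counted

Fix: Use COUNT(*) to count all rows regardless of NULL

Corrected query:
SELECT genre, COUNT(*) FROM movies GROUP BY genre

Result:
genre     | COUNT(*)
----------+---------
Action    | 1       
Animation | 1       
Comedy    | 1       
Horror    | 3       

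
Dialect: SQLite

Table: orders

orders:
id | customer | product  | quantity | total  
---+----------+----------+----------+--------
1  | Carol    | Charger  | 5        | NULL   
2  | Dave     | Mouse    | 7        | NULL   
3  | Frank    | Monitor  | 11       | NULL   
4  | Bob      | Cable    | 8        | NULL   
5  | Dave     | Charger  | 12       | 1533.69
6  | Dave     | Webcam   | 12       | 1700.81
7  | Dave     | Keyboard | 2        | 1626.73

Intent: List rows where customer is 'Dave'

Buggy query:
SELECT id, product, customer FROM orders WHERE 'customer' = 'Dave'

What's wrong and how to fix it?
Bug: Single quotes denote string literals in SQL; the column name is being compared as a constant string

Fix: Remove the quotes around the column name (or use double quotes for an identifier)

Corrected query:
SELECT id, product, customer FROM orders WHERE customer = 'Dave'

Result:
id | product  | customer
---+----------+---------
2  | Mouse    | Dave    
5  | Charger  | Dave    
6  | Webcam   | Dave    
7  | Keyboard | Dave    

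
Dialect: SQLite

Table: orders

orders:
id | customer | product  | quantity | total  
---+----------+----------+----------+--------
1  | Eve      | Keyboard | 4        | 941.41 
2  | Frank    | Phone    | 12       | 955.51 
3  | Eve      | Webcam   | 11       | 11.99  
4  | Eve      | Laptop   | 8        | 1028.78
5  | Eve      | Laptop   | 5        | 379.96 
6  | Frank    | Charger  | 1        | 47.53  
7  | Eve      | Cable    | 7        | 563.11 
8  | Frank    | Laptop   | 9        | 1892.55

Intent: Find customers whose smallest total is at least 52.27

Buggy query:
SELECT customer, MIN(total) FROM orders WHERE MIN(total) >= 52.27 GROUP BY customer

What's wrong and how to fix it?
Bug: Aggregates like MIN are computed per group after WHERE runs

Fix: Use HAVING for the per-group MIN condition

Corrected query:
SELECT customer, MIN(total) FROM orders GROUP BY customer HAVING MIN(total) >= 52.27

Result:
(no rows)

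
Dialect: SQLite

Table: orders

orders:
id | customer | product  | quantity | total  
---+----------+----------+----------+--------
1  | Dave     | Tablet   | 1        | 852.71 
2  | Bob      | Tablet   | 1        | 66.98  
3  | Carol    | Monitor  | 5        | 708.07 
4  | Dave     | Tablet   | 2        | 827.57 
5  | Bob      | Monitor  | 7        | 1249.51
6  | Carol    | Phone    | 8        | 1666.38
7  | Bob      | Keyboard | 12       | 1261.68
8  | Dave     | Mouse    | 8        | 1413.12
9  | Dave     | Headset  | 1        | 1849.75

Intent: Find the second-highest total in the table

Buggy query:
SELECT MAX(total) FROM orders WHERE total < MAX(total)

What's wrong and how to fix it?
Bug: MAX(total) on the right of the comparison is an aggregate-in-WHERE error

Fix: Put the inner MAX in a scalar subquery

Corrected query:
SELECT MAX(total) FROM orders WHERE total < (SELECT MAX(total) FROM orders)

Result:
MAX(total)
----------
1666.38   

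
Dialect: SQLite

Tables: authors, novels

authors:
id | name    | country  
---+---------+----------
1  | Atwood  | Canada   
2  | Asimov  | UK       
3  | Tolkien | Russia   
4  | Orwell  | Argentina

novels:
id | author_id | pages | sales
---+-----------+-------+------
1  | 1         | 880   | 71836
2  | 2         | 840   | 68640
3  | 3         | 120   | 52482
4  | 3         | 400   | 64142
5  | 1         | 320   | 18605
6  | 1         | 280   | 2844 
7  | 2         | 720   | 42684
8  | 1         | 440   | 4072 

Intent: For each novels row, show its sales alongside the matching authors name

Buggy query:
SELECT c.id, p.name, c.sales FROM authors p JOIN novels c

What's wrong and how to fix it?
Bug: JOIN with no ON clause produces a cartesian product; every novels row pairs with every authors row

Fix: Specify the join condition linking the foreign key to the parent id

Corrected query:
SELECT c.id, p.name, c.sales FROM authors p JOIN novels c ON c.author_id = p.id

Result:
id | name    | sales
---+---------+------
1  | Atwood  | 71836
2  | Asimov  | 68640
3  | Tolkien | 52482
4  | Tolkien | 64142
5  | Atwood  | 18605
6  | Atwood  | 2844 
7  | Asimov  | 42684
8  | Atwood  | 4072 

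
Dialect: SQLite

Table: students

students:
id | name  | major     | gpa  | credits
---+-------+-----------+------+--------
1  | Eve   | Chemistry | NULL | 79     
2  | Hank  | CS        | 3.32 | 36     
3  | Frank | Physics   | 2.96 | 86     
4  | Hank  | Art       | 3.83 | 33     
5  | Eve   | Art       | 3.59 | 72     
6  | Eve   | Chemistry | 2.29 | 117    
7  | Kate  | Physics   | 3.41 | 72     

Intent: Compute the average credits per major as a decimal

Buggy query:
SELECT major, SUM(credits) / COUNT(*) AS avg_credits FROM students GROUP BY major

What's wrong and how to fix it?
Bug: Both operands are integers, so '/' performs integer division and truncates

Fix: Cast one side to REAL so the division keeps the fractional part

Corrected query:
SELECT major, SUM(credits) * 1.0 / COUNT(*) AS avg_credits FROM students GROUP BY major

Result:
major     | avg_credits
----------+------------
Art       | 52.5       
CS        | 36         
Chemistry | 98         
Physics   | 79         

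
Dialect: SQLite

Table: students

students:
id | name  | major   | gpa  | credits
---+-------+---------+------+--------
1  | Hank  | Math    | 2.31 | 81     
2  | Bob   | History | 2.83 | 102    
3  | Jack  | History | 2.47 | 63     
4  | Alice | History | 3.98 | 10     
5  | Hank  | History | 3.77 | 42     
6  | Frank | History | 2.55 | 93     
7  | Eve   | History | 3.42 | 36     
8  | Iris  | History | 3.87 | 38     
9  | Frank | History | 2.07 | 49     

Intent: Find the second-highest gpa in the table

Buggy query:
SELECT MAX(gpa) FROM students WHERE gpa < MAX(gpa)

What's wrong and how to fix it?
Bug: The inner MAX is an aggregate inside WHERE, which is not allowed

Fix: Put the inner MAX in a scalar subquery

Corrected query:
SELECT MAX(gpa) FROM students WHERE gpa < (SELECT MAX(gpa) FROM students)

Result:
MAX(gpa)
--------
3.87    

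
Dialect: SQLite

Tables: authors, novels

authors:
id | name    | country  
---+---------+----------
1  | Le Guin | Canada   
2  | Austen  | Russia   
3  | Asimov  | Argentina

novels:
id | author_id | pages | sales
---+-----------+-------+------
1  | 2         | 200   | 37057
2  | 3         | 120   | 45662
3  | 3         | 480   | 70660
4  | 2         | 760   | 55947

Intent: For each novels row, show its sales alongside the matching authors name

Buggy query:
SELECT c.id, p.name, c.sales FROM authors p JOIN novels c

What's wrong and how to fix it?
Bug: JOIN with no ON clause produces a cartesian product; every novels row pairs with every authors row

Fix: Specify the join condition linking the foreign key to the parent id

Corrected query:
SELECT c.id, p.name, c.sales FROM authors p JOIN novels c ON c.author_id = p.id

Result:
id | name   | sales
---+--------+------
1  | Austen | 37057
2  | Asimov | 45662
3  | Asimov | 70660
4  | Austen | 55947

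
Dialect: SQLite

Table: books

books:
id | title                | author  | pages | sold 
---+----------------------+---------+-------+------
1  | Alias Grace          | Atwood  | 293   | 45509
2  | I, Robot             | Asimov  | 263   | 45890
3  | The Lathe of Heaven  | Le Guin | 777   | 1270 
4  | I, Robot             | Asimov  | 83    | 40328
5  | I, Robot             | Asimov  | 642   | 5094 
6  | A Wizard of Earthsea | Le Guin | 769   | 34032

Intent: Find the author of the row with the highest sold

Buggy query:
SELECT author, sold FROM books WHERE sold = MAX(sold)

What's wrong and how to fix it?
Bug: MAX(sold) is an aggregate and cannot be used directly in WHERE

Fix: Use a subquery: WHERE sold = (SELECT MAX(sold) FROM books)

Corrected query:
SELECT author, sold FROM books WHERE sold = (SELECT MAX(sold) FROM books)

Result:
author | sold 
-------+------
Asimov | 45890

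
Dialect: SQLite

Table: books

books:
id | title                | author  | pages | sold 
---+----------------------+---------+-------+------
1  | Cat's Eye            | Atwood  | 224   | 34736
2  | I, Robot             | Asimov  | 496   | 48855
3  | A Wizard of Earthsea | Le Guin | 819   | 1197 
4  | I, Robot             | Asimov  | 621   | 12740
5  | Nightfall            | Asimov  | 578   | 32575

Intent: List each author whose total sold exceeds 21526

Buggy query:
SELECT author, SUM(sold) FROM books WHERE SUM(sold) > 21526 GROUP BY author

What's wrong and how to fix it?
Bug: Aggregate functions cannot appear in a WHERE clause

Fix: Use HAVING (which filters groups after aggregation) instead of WHERE

Corrected query:
SELECT author, SUM(sold) FROM books GROUP BY author HAVING SUM(sold) > 21526

Result:
author | SUM(sold)
-------+----------
Asimov | 94170    
Atwood | 34736    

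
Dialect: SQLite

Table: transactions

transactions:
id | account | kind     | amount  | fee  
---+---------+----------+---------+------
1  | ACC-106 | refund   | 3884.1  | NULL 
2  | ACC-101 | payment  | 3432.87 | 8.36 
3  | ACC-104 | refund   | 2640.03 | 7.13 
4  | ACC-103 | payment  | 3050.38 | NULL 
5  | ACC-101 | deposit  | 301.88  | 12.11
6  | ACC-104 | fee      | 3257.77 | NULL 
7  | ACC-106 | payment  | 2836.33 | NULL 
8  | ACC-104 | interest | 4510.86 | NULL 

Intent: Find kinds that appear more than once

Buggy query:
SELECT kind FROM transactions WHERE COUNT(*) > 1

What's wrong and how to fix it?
Bug: WHERE can't reference COUNT(*); aggregates are computed after WHERE

Fix: Group first, then use HAVING for the count condition

Corrected query:
SELECT kind FROM transactions GROUP BY kind HAVING COUNT(*) > 1

Result:
kind   
-------
payment
refund 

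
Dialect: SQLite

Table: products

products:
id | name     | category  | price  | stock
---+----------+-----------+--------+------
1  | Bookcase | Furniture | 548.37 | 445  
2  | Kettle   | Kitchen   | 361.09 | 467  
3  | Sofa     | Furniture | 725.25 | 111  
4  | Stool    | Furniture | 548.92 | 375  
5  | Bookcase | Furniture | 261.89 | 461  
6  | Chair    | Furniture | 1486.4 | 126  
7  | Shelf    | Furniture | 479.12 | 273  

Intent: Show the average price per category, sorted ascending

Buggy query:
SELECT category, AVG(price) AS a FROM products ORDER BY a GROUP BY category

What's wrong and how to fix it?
Bug: GROUP BY must precede ORDER BY

Fix: Move ORDER BY to the end, after GROUP BY

Corrected query:
SELECT category, AVG(price) AS a FROM products GROUP BY category ORDER BY a

Result:
category  | a         
----------+-----------
Kitchen   | 361.09    
Furniture | 674.991667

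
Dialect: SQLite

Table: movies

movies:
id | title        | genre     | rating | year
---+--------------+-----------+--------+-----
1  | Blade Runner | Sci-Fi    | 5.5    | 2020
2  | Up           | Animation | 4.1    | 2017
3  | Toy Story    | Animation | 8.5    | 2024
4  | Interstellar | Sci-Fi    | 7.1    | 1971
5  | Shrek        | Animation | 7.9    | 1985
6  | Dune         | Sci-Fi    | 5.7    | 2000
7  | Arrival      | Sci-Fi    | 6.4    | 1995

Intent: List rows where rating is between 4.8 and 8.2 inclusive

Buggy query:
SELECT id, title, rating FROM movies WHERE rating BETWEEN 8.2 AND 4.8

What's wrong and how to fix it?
Bug: The bounds are reversed; BETWEEN a AND b requires a <= b to match anything

Fix: Write BETWEEN 4.8 AND 8.2

Corrected query:
SELECT id, title, rating FROM movies WHERE rating BETWEEN 4.8 AND 8.2

Result:
id | title        | rating
---+--------------+-------
1  | Blade Runner | 5.5   
4  | Interstellar | 7.1   
5  | Shrek        | 7.9   
6  | Dune         | 5.7   
7  | Arrival      | 6.4   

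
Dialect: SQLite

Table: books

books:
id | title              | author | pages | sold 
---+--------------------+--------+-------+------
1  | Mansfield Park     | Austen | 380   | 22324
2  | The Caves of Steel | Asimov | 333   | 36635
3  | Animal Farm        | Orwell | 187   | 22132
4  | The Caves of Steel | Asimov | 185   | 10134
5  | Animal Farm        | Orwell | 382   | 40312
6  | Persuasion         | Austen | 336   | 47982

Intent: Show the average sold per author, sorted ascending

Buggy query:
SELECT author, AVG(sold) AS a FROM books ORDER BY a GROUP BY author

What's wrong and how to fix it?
Bug: GROUP BY must precede ORDER BY

Fix: Move ORDER BY to the end, after GROUP BY

Corrected query:
SELECT author, AVG(sold) AS a FROM books GROUP BY author ORDER BY a

Result:
author | a      
-------+--------
Asimov | 23384.5
Orwell | 31222  
Austen | 35153  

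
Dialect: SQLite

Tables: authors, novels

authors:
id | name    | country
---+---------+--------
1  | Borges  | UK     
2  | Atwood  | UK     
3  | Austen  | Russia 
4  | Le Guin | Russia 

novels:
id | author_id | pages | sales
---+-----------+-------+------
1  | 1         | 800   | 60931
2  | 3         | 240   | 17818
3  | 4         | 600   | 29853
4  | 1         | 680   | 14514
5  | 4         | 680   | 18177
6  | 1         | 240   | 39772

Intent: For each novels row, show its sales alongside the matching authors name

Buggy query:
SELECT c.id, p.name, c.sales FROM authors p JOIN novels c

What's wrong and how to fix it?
Bug: JOIN with no ON clause produces a cartesian product; every novels row pairs with every authors row

Fix: Specify the join condition linking the foreign key to the parent id

Corrected query:
SELECT c.id, p.name, c.sales FROM authors p JOIN novels c ON c.author_id = p.id

Result:
id | name    | sales
---+---------+------
1  | Borges  | 60931
2  | Austen  | 17818
3  | Le Guin | 29853
4  | Borges  | 14514
5  | Le Guin | 18177
6  | Borges  | 39772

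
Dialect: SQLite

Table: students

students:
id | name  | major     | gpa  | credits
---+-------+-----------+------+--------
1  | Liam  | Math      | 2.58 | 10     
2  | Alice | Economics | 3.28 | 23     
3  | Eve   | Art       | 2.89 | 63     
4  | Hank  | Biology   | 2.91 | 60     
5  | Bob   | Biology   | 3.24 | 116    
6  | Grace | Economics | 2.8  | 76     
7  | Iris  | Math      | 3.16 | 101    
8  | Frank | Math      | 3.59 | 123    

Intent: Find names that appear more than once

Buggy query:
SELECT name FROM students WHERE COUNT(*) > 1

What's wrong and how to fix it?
Bug: COUNT(*) is an aggregate and cannot be used in WHERE

Fix: GROUP BY name, then filter groups with HAVING COUNT(*) > 1

Corrected query:
SELECT name FROM students GROUP BY name HAVING COUNT(*) > 1

Result:
(no rows)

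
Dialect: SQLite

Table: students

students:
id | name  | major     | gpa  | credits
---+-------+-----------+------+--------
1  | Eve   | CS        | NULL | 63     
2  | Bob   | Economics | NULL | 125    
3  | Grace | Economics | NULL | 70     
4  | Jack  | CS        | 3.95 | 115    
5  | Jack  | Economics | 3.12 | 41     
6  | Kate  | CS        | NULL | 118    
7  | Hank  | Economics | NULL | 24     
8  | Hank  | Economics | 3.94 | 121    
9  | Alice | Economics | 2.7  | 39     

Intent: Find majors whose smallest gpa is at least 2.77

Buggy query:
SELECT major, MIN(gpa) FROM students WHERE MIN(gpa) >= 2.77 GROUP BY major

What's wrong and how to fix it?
Bug: MIN() in WHERE is a misuse of aggregate

Fix: Use HAVING for the per-group MIN condition

Corrected query:
SELECT major, MIN(gpa) FROM students GROUP BY major HAVING MIN(gpa) >= 2.77

Result:
major | MIN(gpa)
------+---------
CS    | 3.95    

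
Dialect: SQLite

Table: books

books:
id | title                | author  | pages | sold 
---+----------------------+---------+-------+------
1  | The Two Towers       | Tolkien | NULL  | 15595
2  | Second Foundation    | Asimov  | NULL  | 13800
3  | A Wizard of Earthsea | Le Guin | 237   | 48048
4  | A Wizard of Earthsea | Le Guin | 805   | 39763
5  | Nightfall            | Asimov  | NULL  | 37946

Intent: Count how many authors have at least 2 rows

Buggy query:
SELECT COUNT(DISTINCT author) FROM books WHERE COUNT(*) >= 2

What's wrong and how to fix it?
Bug: COUNT(*) cannot appear in WHERE; the per-group count doesn't exist yet

Fix: Group first with HAVING COUNT(*) >= 2, then COUNT the resulting groups

Corrected query:
SELECT COUNT(*) FROM (SELECT author FROM books GROUP BY author HAVING COUNT(*) >= 2)

Result:
COUNT(*)
--------
2       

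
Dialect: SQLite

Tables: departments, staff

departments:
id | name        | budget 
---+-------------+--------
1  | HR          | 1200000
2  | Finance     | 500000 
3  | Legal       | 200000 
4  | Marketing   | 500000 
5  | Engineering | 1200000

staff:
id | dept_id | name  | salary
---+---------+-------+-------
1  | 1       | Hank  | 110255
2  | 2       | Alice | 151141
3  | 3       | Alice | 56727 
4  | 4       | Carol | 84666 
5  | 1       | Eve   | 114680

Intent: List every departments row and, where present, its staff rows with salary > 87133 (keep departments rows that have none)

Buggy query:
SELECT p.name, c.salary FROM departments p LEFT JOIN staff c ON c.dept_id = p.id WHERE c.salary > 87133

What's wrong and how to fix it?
Bug: A WHERE condition on the right-hand table after LEFT JOIN drops unmatched parents

Fix: Move the right-table condition into the ON clause so unmatched parents are kept

Corrected query:
SELECT p.name, c.salary FROM departments p LEFT JOIN staff c ON c.dept_id = p.id AND c.salary > 87133

Result:
name        | salary
------------+-------
HR          | 110255
HR          | 114680
Finance     | 151141
Legal       | NULL  
Marketing   | NULL  
Engineering | NULL  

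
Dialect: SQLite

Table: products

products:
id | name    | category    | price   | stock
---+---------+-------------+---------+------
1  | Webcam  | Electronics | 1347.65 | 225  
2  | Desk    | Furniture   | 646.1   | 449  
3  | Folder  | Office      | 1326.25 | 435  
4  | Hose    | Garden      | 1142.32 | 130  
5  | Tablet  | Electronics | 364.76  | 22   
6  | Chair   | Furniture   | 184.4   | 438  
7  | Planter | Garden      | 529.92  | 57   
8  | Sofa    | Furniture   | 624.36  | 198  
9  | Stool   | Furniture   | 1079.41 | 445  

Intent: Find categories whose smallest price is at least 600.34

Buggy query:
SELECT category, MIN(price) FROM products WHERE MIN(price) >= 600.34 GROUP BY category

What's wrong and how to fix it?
Bug: MIN() in WHERE is a misuse of aggregate

Fix: Use HAVING for the per-group MIN condition

Corrected query:
SELECT category, MIN(price) FROM products GROUP BY category HAVING MIN(price) >= 600.34

Result:
category | MIN(price)
---------+-----------
Office   | 1326.25   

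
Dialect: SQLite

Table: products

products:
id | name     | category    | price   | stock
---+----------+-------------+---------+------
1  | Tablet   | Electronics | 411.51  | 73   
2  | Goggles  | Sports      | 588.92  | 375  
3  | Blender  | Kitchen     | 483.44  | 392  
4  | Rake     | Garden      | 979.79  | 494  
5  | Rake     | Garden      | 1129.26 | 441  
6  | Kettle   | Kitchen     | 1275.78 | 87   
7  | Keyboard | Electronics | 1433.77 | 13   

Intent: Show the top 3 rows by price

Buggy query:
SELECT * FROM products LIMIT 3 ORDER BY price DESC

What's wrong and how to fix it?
Bug: LIMIT must come after ORDER BY

Fix: Sort with ORDER BY, then apply LIMIT

Corrected query:
SELECT * FROM products ORDER BY price DESC LIMIT 3

Result:
id | name     | category    | price   | stock
---+----------+-------------+---------+------
7  | Keyboard | Electronics | 1433.77 | 13   
6  | Kettle   | Kitchen     | 1275.78 | 87   
5  | Rake     | Garden      | 1129.26 | 441  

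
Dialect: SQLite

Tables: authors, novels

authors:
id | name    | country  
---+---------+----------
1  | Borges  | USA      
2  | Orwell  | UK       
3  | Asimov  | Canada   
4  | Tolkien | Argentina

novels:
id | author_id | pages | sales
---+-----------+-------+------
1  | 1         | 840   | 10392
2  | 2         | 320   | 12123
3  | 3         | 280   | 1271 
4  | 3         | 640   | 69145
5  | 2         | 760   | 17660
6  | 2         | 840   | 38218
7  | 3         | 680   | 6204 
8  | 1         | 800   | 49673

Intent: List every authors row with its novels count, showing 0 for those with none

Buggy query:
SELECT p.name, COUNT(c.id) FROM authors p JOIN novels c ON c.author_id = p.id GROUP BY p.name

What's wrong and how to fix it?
Bug: An inner join excludes parents with zero children

Fix: Switch to LEFT JOIN to retain unmatched parent rows

Corrected query:
SELECT p.name, COUNT(c.id) FROM authors p LEFT JOIN novels c ON c.author_id = p.id GROUP BY p.name

Result:
name    | COUNT(c.id)
--------+------------
Asimov  | 3          
Borges  | 2          
Orwell  | 3          
Tolkien | 0          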